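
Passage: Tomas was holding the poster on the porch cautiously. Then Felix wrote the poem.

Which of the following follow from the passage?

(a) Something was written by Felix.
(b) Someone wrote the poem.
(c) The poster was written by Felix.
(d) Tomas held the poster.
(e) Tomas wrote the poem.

(a), (b), (d)

(a) Entailed — the original entails any weakening of itself; this just generalizes the patient.
(b) Entailed — every conjunct here is already in the original writing event.
(c) Not entailed — Felix wrote the poem, not the poster; the poster belongs to the holding event.
(d) Entailed — 'hold' is an activity; 'was holding' entails that some holding happened, so 'held' holds.
(e) Not entailed — the passage has Felix writing the poem, not Tomas.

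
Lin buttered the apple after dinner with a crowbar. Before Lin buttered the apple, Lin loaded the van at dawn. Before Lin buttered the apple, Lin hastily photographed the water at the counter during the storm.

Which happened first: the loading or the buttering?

the loading

The connectives place the loading before the buttering.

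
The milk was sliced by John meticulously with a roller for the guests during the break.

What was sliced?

'the milk' marks the patient of the slicing event.

the milk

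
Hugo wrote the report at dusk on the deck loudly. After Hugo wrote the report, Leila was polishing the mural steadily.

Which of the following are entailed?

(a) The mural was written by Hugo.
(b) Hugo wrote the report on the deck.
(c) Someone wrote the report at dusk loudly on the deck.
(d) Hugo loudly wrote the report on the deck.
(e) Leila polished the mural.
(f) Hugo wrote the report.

(a) Not entailed — Hugo wrote the report, not the mural; the mural belongs to the polishing event.
(b) Entailed — the original entails any weakening of itself; this just drops 'loudly', 'at dusk'.
(c) Entailed — the original entails any weakening of itself; this just generalizes the agent.
(d) Entailed — the original entails any weakening of itself; this just drops 'at dusk'.
(e) Entailed — 'polish' is an activity; 'was polishing' entails that some polishing happened, so 'polished' holds.
(f) Entailed — this follows by dropping conjuncts from the writing event's description.

(b), (c), (d), (e), (f)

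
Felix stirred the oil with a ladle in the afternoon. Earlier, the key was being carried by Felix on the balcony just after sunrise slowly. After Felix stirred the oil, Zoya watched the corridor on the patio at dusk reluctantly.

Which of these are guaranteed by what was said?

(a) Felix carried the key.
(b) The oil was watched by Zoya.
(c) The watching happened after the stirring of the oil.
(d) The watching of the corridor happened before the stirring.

(a) Entailed — 'carry' is an activity; 'was carrying' entails that some carrying happened, so 'carried' holds.
(b) Not entailed — Zoya watched the corridor, not the oil; the oil belongs to the stirring event.
(c) Entailed — the narrative places the stirring before the watching.
(d) Not entailed — the narrative places the stirring before the watching, not after.

(a), (c)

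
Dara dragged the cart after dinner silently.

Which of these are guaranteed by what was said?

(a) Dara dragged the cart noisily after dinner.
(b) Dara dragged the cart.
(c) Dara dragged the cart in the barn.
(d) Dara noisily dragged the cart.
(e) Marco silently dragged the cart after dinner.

(a) Not entailed — 'noisily' adds a manner not in (and inconsistent with) the original.
(b) Entailed — dropping 'silently', 'after dinner' leaves a sub-description the original still satisfies.
(c) Not entailed — 'in the barn' adds information not in the original event.
(d) Not entailed — 'noisily' adds a manner not in (and inconsistent with) the original.
(e) Not entailed — the passage has Dara dragging the cart, not Marco.

(b)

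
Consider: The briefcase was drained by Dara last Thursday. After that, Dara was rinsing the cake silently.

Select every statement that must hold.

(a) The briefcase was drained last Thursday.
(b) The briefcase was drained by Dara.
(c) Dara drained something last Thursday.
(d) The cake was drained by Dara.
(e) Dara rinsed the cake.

(a), (b), (c), (e)

(a) Entailed — generalizing the agent leaves a sub-description the original still satisfies.
(b) Entailed — dropping 'last Thursday' leaves a sub-description the original still satisfies.
(c) Entailed — every conjunct here is already in the original draining event.
(d) Not entailed — Dara drained the briefcase, not the cake; the cake belongs to the rinsing event.
(e) Entailed — 'rinse' is an activity; 'was rinsing' entails that some rinsing happened, so 'rinsed' holds.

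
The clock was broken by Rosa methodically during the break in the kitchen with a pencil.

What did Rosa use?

a pencil

'with a pencil' marks the instrument of the breaking event.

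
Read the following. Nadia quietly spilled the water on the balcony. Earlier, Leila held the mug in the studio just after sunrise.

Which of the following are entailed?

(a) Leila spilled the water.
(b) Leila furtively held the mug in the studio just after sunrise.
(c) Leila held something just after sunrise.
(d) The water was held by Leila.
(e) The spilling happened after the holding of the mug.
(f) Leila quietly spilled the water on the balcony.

(c), (e)

(a) Not entailed — the passage has Nadia spilling the water, not Leila.
(b) Not entailed — 'furtively' adds information not in the original event.
(c) Entailed — this follows by dropping conjuncts from the holding event's description.
(d) Not entailed — Leila held the mug, not the water; the water belongs to the spilling event.
(e) Entailed — the narrative places the holding before the spilling.
(f) Not entailed — the passage has Nadia spilling the water, not Leila.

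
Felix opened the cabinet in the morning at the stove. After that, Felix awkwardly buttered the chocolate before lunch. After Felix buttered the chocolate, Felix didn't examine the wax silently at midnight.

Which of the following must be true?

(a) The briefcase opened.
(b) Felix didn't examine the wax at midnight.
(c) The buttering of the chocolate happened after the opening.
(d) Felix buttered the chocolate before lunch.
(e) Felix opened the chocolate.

(a) Not entailed — the cabinet is what opened, not the briefcase.
(b) Not entailed — dropping 'silently' under negation is not valid — the original leaves open that Felix examined the wax some other way.
(c) Entailed — the narrative places the opening before the buttering.
(d) Entailed — every conjunct here is already in the original buttering event.
(e) Not entailed — Felix opened the cabinet, not the chocolate; the chocolate belongs to the buttering event.

(c), (d)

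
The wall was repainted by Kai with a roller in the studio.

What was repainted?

the wall

'the wall' marks the patient of the repainting event.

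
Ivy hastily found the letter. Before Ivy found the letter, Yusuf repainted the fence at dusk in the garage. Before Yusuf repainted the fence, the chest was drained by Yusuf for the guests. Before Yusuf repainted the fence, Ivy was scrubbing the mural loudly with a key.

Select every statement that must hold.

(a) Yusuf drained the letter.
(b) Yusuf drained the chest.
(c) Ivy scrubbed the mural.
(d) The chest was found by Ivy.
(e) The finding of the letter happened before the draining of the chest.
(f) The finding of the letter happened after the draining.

(a) Not entailed — Yusuf drained the chest, not the letter; the letter belongs to the finding event.
(b) Entailed — every conjunct here is already in the original draining event.
(c) Entailed — 'scrub' is an activity; 'was scrubbing' entails that some scrubbing happened, so 'scrubbed' holds.
(d) Not entailed — Ivy found the letter, not the chest; the chest belongs to the draining event.
(e) Not entailed — the narrative places the draining before the finding, not after.
(f) Entailed — the narrative places the draining before the finding.

(b), (c), (f)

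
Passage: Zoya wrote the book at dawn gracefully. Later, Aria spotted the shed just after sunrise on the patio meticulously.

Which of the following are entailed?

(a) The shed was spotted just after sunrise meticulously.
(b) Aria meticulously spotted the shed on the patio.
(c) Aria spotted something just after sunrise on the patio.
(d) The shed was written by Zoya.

(a), (b), (c)

(a) Entailed — dropping 'on the patio' and generalizing the agent leaves a sub-description the original still satisfies.
(b) Entailed — dropping 'just after sunrise' leaves a sub-description the original still satisfies.
(c) Entailed — every conjunct here is already in the original spotting event.
(d) Not entailed — Zoya wrote the book, not the shed; the shed belongs to the spotting event.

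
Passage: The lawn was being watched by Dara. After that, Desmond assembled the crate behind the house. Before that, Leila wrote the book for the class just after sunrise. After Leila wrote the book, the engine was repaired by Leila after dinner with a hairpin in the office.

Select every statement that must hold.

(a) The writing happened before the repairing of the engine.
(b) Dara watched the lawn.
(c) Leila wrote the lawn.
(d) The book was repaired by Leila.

(a), (b)

(a) Entailed — the narrative places the writing before the repairing.
(b) Entailed — 'watch' is an activity; 'was watching' entails that some watching happened, so 'watched' holds.
(c) Not entailed — Leila wrote the book, not the lawn; the lawn belongs to the watching event.
(d) Not entailed — Leila repaired the engine, not the book; the book belongs to the writing event.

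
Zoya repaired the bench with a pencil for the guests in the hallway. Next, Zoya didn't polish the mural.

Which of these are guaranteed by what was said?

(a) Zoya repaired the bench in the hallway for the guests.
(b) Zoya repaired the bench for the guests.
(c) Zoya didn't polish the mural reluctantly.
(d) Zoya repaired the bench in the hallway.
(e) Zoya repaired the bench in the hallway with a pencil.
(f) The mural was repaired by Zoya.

(a), (b), (c), (d), (e)

(a) Entailed — dropping 'with a pencil' leaves a sub-description the original still satisfies.
(b) Entailed — the original entails any weakening of itself; this just drops 'with a pencil', 'in the hallway'.
(c) Entailed — under negation, adding a further restriction is entailed: if no such polishing event occurred, none occurred reluctantly either.
(d) Entailed — this follows by dropping conjuncts from the repairing event's description.
(e) Entailed — this follows by dropping conjuncts from the repairing event's description.
(f) Not entailed — Zoya repaired the bench, not the mural; the mural belongs to the polishing event.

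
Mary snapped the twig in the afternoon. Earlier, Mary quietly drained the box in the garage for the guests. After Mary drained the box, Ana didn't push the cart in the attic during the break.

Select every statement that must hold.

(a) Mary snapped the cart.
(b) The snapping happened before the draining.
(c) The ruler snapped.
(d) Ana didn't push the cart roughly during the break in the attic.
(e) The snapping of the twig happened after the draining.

(a) Not entailed — Mary snapped the twig, not the cart; the cart belongs to the pushing event.
(b) Not entailed — the narrative places the draining before the snapping, not after.
(c) Not entailed — the twig is what snapped, not the ruler.
(d) Entailed — under negation, adding a further restriction is entailed: if no such pushing event occurred, none occurred roughly either.
(e) Entailed — the narrative places the draining before the snapping.

(d), (e)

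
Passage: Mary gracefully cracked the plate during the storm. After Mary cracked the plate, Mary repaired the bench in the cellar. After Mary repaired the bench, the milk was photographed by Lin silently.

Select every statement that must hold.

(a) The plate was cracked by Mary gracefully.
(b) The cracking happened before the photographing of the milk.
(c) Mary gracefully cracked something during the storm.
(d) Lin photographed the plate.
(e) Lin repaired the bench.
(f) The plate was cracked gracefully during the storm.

(a) Entailed — every conjunct here is already in the original cracking event.
(b) Entailed — the narrative places the cracking before the photographing.
(c) Entailed — generalizing the patient leaves a sub-description the original still satisfies.
(d) Not entailed — Lin photographed the milk, not the plate; the plate belongs to the cracking event.
(e) Not entailed — the passage has Mary repairing the bench, not Lin.
(f) Entailed — this follows by dropping conjuncts from the cracking event's description.

(a), (b), (c), (f)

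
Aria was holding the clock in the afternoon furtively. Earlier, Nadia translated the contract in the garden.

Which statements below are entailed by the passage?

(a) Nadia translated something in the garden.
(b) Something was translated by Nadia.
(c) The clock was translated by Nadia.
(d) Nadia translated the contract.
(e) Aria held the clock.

(a) Entailed — the original entails any weakening of itself; this just generalizes the patient.
(b) Entailed — every conjunct here is already in the original translating event.
(c) Not entailed — Nadia translated the contract, not the clock; the clock belongs to the holding event.
(d) Entailed — dropping 'in the garden' leaves a sub-description the original still satisfies.
(e) Entailed — 'hold' is an activity; 'was holding' entails that some holding happened, so 'held' holds.

(a), (b), (d), (e)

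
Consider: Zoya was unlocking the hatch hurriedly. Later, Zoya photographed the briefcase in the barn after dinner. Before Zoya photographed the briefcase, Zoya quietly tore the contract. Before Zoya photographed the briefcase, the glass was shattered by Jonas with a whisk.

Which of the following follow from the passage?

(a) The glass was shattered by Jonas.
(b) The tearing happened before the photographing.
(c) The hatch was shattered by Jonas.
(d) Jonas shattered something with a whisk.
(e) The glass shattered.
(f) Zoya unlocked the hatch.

(a), (b), (d), (e)

(a) Entailed — every conjunct here is already in the original shattering event.
(b) Entailed — the narrative places the tearing before the photographing.
(c) Not entailed — Jonas shattered the glass, not the hatch; the hatch belongs to the unlocking event.
(d) Entailed — every conjunct here is already in the original shattering event.
(e) Entailed — 'Jonas shattered the glass' is causative; it entails the inchoative 'the glass shattered'.
(f) Not entailed — 'was unlocking' is progressive on an accomplishment; it does not entail the completed 'unlocked'.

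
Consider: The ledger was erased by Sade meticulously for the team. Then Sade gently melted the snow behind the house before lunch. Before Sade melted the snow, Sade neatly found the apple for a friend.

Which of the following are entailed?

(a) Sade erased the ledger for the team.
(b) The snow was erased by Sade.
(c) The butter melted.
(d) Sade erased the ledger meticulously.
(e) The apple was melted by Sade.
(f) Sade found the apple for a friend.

(a) Entailed — every conjunct here is already in the original erasing event.
(b) Not entailed — Sade erased the ledger, not the snow; the snow belongs to the melting event.
(c) Not entailed — the snow is what melted, not the butter.
(d) Entailed — the original entails any weakening of itself; this just drops 'for the team'.
(e) Not entailed — Sade melted the snow, not the apple; the apple belongs to the finding event.
(f) Entailed — the original entails any weakening of itself; this just drops 'neatly'.

(a), (d), (f)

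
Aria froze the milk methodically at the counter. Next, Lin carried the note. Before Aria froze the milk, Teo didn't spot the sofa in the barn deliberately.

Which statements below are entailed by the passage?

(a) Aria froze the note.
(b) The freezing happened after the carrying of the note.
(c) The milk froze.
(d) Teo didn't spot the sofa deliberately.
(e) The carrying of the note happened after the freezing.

(c), (e)

(a) Not entailed — Aria froze the milk, not the note; the note belongs to the carrying event.
(b) Not entailed — the narrative places the freezing before the carrying, not after.
(c) Entailed — 'Aria froze the milk' is causative; it entails the inchoative 'the milk froze'.
(d) Not entailed — dropping 'in the barn' under negation is not valid — the original leaves open that Teo spotted the sofa some other way.
(e) Entailed — the narrative places the freezing before the carrying.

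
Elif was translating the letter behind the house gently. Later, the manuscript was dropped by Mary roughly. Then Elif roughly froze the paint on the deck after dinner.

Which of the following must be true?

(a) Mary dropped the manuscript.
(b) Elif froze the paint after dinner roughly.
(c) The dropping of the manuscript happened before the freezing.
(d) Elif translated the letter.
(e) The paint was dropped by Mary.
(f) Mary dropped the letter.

(a), (b), (c)

(a) Entailed — dropping 'roughly' leaves a sub-description the original still satisfies.
(b) Entailed — dropping 'on the deck' leaves a sub-description the original still satisfies.
(c) Entailed — the narrative places the dropping before the freezing.
(d) Not entailed — 'was translating' is progressive on an accomplishment; it does not entail the completed 'translated'.
(e) Not entailed — Mary dropped the manuscript, not the paint; the paint belongs to the freezing event.
(f) Not entailed — Mary dropped the manuscript, not the letter; the letter belongs to the translating event.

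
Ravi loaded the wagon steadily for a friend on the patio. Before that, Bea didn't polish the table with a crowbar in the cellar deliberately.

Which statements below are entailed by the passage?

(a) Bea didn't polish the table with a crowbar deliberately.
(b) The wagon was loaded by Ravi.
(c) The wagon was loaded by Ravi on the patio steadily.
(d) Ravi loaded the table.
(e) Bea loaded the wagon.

(b), (c)

(a) Not entailed — dropping 'in the cellar' under negation is not valid — the original leaves open that Bea polished the table some other way.
(b) Entailed — dropping 'on the patio', 'for a friend', 'steadily' leaves a sub-description the original still satisfies.
(c) Entailed — this follows by dropping conjuncts from the loading event's description.
(d) Not entailed — Ravi loaded the wagon, not the table; the table belongs to the polishing event.
(e) Not entailed — the passage has Ravi loading the wagon, not Bea.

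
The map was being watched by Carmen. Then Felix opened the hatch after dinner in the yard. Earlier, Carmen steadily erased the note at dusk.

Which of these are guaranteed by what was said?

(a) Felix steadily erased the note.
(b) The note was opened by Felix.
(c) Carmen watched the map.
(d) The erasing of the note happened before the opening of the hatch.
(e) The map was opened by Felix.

(a) Not entailed — the passage has Carmen erasing the note, not Felix.
(b) Not entailed — Felix opened the hatch, not the note; the note belongs to the erasing event.
(c) Entailed — 'watch' is an activity; 'was watching' entails that some watching happened, so 'watched' holds.
(d) Entailed — the narrative places the erasing before the opening.
(e) Not entailed — Felix opened the hatch, not the map; the map belongs to the watching event.

(c), (d)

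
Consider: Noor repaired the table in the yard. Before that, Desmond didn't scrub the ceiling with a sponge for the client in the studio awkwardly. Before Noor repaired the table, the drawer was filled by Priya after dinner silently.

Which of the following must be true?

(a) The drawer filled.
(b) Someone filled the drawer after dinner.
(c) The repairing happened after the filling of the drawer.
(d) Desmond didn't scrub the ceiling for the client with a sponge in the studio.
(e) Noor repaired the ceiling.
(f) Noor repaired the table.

(a) Entailed — 'Priya filled the drawer' is causative; it entails the inchoative 'the drawer filled'.
(b) Entailed — dropping 'silently' and generalizing the agent leaves a sub-description the original still satisfies.
(c) Entailed — the narrative places the filling before the repairing.
(d) Not entailed — dropping 'awkwardly' under negation is not valid — the original leaves open that Desmond scrubbed the ceiling some other way.
(e) Not entailed — Noor repaired the table, not the ceiling; the ceiling belongs to the scrubbing event.
(f) Entailed — dropping 'in the yard' leaves a sub-description the original still satisfies.

(a), (b), (c), (f)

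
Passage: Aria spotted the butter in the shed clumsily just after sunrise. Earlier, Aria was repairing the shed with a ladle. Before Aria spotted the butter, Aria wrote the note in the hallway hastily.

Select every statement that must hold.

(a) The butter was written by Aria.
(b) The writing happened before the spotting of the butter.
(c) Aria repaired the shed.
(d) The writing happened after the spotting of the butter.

(a) Not entailed — Aria wrote the note, not the butter; the butter belongs to the spotting event.
(b) Entailed — the narrative places the writing before the spotting.
(c) Not entailed — 'was repairing' is progressive on an accomplishment; it does not entail the completed 'repaired'.
(d) Not entailed — the narrative places the writing before the spotting, not after.

(b)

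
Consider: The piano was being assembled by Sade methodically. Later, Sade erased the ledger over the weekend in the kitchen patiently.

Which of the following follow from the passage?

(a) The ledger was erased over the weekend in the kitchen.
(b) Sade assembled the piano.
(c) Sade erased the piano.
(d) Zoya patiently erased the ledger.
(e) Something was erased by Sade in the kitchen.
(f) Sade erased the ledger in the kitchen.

(a), (e), (f)

(a) Entailed — dropping 'patiently' and generalizing the agent leaves a sub-description the original still satisfies.
(b) Not entailed — 'was assembling' is progressive on an accomplishment; it does not entail the completed 'assembled'.
(c) Not entailed — Sade erased the ledger, not the piano; the piano belongs to the assembling event.
(d) Not entailed — the passage has Sade erasing the ledger, not Zoya.
(e) Entailed — dropping 'patiently', 'over the weekend' and generalizing the patient leaves a sub-description the original still satisfies.
(f) Entailed — this follows by dropping conjuncts from the erasing event's description.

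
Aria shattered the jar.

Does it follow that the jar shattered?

yes

'Aria shattered the jar' is the causative; it entails the inchoative 'the jar shattered'.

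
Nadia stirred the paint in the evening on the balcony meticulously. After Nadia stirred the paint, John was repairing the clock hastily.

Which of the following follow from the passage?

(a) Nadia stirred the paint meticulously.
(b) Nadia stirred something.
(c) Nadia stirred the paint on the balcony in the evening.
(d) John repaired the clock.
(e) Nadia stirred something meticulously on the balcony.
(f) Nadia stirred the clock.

(a), (b), (c), (e)

(a) Entailed — the original entails any weakening of itself; this just drops 'in the evening', 'on the balcony'.
(b) Entailed — the original entails any weakening of itself; this just drops 'in the evening', 'meticulously', 'on the balcony' and generalizes the patient.
(c) Entailed — this follows by dropping conjuncts from the stirring event's description.
(d) Not entailed — 'was repairing' is progressive on an accomplishment; it does not entail the completed 'repaired'.
(e) Entailed — every conjunct here is already in the original stirring event.
(f) Not entailed — Nadia stirred the paint, not the clock; the clock belongs to the repairing event.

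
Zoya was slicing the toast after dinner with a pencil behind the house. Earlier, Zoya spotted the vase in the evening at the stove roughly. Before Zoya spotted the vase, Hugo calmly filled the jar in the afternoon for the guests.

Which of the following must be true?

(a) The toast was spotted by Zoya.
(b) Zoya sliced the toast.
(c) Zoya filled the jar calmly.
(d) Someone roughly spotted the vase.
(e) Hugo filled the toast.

(d)

(a) Not entailed — Zoya spotted the vase, not the toast; the toast belongs to the slicing event.
(b) Not entailed — 'was slicing' is progressive on an accomplishment; it does not entail the completed 'sliced'.
(c) Not entailed — the passage has Hugo filling the jar, not Zoya.
(d) Entailed — every conjunct here is already in the original spotting event.
(e) Not entailed — Hugo filled the jar, not the toast; the toast belongs to the slicing event.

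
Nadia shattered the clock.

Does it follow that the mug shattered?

no

Nothing is said about any mug; only the clock is affected.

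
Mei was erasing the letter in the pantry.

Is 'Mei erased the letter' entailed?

no

'was erasing' is progressive; for an accomplishment like 'erase the letter', it doesn't entail completion.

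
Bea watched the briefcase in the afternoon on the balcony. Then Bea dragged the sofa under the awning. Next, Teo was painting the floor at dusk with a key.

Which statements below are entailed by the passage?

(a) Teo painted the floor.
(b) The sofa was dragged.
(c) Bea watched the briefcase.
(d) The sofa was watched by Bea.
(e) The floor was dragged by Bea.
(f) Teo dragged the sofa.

(a) Not entailed — 'was painting' is progressive on an accomplishment; it does not entail the completed 'painted'.
(b) Entailed — this follows by dropping conjuncts from the dragging event's description.
(c) Entailed — every conjunct here is already in the original watching event.
(d) Not entailed — Bea watched the briefcase, not the sofa; the sofa belongs to the dragging event.
(e) Not entailed — Bea dragged the sofa, not the floor; the floor belongs to the painting event.
(f) Not entailed — the passage has Bea dragging the sofa, not Teo.

(b), (c)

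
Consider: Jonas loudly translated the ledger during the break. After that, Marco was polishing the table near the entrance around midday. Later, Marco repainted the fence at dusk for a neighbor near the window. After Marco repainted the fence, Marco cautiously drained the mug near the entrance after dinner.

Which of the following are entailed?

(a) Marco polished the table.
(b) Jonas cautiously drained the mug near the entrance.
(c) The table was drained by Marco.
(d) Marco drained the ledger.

(a)

(a) Entailed — 'polish' is an activity; 'was polishing' entails that some polishing happened, so 'polished' holds.
(b) Not entailed — the passage has Marco draining the mug, not Jonas.
(c) Not entailed — Marco drained the mug, not the table; the table belongs to the polishing event.
(d) Not entailed — Marco drained the mug, not the ledger; the ledger belongs to the translating event.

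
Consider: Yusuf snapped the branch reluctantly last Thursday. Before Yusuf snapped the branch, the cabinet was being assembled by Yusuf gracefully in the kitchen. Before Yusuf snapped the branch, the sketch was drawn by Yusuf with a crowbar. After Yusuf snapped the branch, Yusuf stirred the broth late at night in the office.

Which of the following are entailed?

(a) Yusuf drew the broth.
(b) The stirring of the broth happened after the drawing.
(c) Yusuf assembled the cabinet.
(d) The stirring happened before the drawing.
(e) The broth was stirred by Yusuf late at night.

(b), (e)

(a) Not entailed — Yusuf drew the sketch, not the broth; the broth belongs to the stirring event.
(b) Entailed — the narrative places the drawing before the stirring.
(c) Not entailed — 'was assembling' is progressive on an accomplishment; it does not entail the completed 'assembled'.
(d) Not entailed — the narrative places the drawing before the stirring, not after.
(e) Entailed — dropping 'in the office' leaves a sub-description the original still satisfies.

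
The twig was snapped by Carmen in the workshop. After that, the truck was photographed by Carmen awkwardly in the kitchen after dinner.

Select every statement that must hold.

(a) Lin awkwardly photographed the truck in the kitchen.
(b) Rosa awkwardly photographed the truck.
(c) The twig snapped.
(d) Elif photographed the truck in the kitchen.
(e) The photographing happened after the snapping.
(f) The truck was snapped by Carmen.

(c), (e)

(a) Not entailed — the passage has Carmen photographing the truck, not Lin.
(b) Not entailed — the passage has Carmen photographing the truck, not Rosa.
(c) Entailed — 'Carmen snapped the twig' is causative; it entails the inchoative 'the twig snapped'.
(d) Not entailed — the passage has Carmen photographing the truck, not Elif.
(e) Entailed — the narrative places the snapping before the photographing.
(f) Not entailed — Carmen snapped the twig, not the truck; the truck belongs to the photographing event.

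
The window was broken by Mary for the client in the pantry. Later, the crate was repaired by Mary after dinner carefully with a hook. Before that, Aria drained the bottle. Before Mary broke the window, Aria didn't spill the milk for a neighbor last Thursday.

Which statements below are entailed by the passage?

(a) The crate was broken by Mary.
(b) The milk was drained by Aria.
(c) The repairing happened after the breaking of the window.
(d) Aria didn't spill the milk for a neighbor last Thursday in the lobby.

(c), (d)

(a) Not entailed — Mary broke the window, not the crate; the crate belongs to the repairing event.
(b) Not entailed — Aria drained the bottle, not the milk; the milk belongs to the spilling event.
(c) Entailed — the narrative places the breaking before the repairing.
(d) Entailed — under negation, adding a further restriction is entailed: if no such spilling event occurred, none occurred in the lobby either.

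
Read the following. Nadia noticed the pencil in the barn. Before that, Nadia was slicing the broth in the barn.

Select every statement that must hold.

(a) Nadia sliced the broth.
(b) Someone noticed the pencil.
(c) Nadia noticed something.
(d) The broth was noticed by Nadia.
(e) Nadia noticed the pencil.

(a) Not entailed — 'was slicing' is progressive on an accomplishment; it does not entail the completed 'sliced'.
(b) Entailed — the original entails any weakening of itself; this just drops 'in the barn' and generalizes the agent.
(c) Entailed — this follows by dropping conjuncts from the noticing event's description.
(d) Not entailed — Nadia noticed the pencil, not the broth; the broth belongs to the slicing event.
(e) Entailed — this follows by dropping conjuncts from the noticing event's description.

(b), (c), (e)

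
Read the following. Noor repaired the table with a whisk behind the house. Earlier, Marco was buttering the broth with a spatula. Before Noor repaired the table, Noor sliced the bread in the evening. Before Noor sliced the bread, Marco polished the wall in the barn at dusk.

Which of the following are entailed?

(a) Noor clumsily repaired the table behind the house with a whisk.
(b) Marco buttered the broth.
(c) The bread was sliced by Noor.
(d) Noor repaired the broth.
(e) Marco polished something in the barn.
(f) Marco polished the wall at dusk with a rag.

(c), (e)

(a) Not entailed — 'clumsily' adds information not in the original event.
(b) Not entailed — 'was buttering' is progressive on an accomplishment; it does not entail the completed 'buttered'.
(c) Entailed — dropping 'in the evening' leaves a sub-description the original still satisfies.
(d) Not entailed — Noor repaired the table, not the broth; the broth belongs to the buttering event.
(e) Entailed — this follows by dropping conjuncts from the polishing event's description.
(f) Not entailed — 'with a rag' adds information not in the original event.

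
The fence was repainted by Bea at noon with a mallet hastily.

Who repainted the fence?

'Bea' marks the agent of the repainting event.

Bea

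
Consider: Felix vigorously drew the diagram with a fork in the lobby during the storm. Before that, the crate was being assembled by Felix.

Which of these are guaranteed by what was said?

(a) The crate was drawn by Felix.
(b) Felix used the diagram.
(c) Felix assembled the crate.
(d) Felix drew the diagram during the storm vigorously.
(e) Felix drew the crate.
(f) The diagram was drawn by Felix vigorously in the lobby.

(d), (f)

(a) Not entailed — Felix drew the diagram, not the crate; the crate belongs to the assembling event.
(b) Not entailed — the diagram is the patient, not an instrument — Felix used a fork.
(c) Not entailed — 'was assembling' is progressive on an accomplishment; it does not entail the completed 'assembled'.
(d) Entailed — this follows by dropping conjuncts from the drawing event's description.
(e) Not entailed — Felix drew the diagram, not the crate; the crate belongs to the assembling event.
(f) Entailed — dropping 'with a fork', 'during the storm' leaves a sub-description the original still satisfies.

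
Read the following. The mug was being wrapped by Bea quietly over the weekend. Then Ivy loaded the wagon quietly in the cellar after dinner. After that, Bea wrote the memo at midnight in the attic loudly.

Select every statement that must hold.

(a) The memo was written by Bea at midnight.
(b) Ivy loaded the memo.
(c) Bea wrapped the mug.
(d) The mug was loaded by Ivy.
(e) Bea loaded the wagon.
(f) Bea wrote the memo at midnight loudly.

(a), (f)

(a) Entailed — the original entails any weakening of itself; this just drops 'loudly', 'in the attic'.
(b) Not entailed — Ivy loaded the wagon, not the memo; the memo belongs to the writing event.
(c) Not entailed — 'was wrapping' is progressive on an accomplishment; it does not entail the completed 'wrapped'.
(d) Not entailed — Ivy loaded the wagon, not the mug; the mug belongs to the wrapping event.
(e) Not entailed — the passage has Ivy loading the wagon, not Bea.
(f) Entailed — every conjunct here is already in the original writing event.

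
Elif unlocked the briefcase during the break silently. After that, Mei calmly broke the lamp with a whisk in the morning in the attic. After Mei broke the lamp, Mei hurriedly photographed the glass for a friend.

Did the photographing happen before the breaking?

The narrative orders the breaking before the photographing.

no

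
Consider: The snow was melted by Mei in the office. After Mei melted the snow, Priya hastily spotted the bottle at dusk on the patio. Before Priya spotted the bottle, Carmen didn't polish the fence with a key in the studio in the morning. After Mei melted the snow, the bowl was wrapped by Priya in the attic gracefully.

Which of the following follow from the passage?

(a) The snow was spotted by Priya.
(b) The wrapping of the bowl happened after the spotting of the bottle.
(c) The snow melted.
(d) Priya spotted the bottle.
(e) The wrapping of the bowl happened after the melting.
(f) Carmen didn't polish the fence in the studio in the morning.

(a) Not entailed — Priya spotted the bottle, not the snow; the snow belongs to the melting event.
(b) Not entailed — the narrative doesn't order the spotting relative to the wrapping.
(c) Entailed — 'Mei melted the snow' is causative; it entails the inchoative 'the snow melted'.
(d) Entailed — every conjunct here is already in the original spotting event.
(e) Entailed — the narrative places the melting before the wrapping.
(f) Not entailed — dropping 'with a key' under negation is not valid — the original leaves open that Carmen polished the fence some other way.

(c), (d), (e)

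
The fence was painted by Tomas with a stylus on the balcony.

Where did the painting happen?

on the balcony

'on the balcony' marks the location of the painting event.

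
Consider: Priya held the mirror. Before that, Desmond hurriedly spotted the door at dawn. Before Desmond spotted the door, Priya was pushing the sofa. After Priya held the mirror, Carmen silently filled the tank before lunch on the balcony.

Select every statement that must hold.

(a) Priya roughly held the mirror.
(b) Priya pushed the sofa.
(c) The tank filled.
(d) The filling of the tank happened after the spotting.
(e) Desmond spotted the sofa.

(b), (c), (d)

(a) Not entailed — 'roughly' adds information not in the original event.
(b) Entailed — 'push' is an activity; 'was pushing' entails that some pushing happened, so 'pushed' holds.
(c) Entailed — 'Carmen filled the tank' is causative; it entails the inchoative 'the tank filled'.
(d) Entailed — the narrative places the spotting before the filling.
(e) Not entailed — Desmond spotted the door, not the sofa; the sofa belongs to the pushing event.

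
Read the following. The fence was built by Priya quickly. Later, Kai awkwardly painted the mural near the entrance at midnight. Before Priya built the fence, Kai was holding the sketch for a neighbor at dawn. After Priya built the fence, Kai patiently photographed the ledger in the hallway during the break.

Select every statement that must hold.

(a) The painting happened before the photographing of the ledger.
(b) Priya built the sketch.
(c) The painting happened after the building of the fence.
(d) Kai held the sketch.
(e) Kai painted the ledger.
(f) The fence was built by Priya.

(a) Not entailed — the narrative doesn't order the painting relative to the photographing.
(b) Not entailed — Priya built the fence, not the sketch; the sketch belongs to the holding event.
(c) Entailed — the narrative places the building before the painting.
(d) Entailed — 'hold' is an activity; 'was holding' entails that some holding happened, so 'held' holds.
(e) Not entailed — Kai painted the mural, not the ledger; the ledger belongs to the photographing event.
(f) Entailed — every conjunct here is already in the original building event.

(c), (d), (f)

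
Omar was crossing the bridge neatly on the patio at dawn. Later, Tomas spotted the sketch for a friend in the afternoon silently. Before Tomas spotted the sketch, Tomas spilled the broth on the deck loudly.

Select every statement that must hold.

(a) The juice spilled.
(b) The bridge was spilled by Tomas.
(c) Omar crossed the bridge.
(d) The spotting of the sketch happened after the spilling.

(d)

(a) Not entailed — the broth is what spilled, not the juice.
(b) Not entailed — Tomas spilled the broth, not the bridge; the bridge belongs to the crossing event.
(c) Not entailed — 'was crossing' is progressive on an accomplishment; it does not entail the completed 'crossed'.
(d) Entailed — the narrative places the spilling before the spotting.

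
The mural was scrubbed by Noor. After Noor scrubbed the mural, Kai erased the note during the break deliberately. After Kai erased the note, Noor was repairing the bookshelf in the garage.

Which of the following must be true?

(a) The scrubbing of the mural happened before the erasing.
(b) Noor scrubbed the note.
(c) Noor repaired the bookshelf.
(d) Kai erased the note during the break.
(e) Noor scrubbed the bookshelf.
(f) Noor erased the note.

(a), (d)

(a) Entailed — the narrative places the scrubbing before the erasing.
(b) Not entailed — Noor scrubbed the mural, not the note; the note belongs to the erasing event.
(c) Not entailed — 'was repairing' is progressive on an accomplishment; it does not entail the completed 'repaired'.
(d) Entailed — every conjunct here is already in the original erasing event.
(e) Not entailed — Noor scrubbed the mural, not the bookshelf; the bookshelf belongs to the repairing event.
(f) Not entailed — the passage has Kai erasing the note, not Noor.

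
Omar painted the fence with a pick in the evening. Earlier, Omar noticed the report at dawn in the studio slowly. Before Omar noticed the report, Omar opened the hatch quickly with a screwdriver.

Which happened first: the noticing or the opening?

The connectives place the opening before the noticing.

the opening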